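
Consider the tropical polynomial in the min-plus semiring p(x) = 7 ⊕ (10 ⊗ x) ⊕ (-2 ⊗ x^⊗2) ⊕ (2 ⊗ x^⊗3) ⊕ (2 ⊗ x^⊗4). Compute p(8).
p(8) = 7

A tropical monomial a ⊗ x^⊗i evaluates to a + i · x. Evaluating each term at x = 8:
  Term 0 contributes 7 + 0 · 8 = 7
  Term 1 contributes 10 + 1 · 8 = 18
  Term 2 contributes -2 + 2 · 8 = 14
  Term 3 contributes 2 + 3 · 8 = 26
  Term 4 contributes 2 + 4 · 8 = 34
p(8) = ⊕ of these = min[7, 18, 14, 26, 34] = 7.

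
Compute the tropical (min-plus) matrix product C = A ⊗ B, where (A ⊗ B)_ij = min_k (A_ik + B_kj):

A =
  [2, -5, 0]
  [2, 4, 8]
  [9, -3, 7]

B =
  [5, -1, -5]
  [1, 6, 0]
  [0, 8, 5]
A ⊗ B =
  [-4, 1, -5]
  [5, 1, -3]
  [-2, 3, -3]

Apply the min-plus product entry-by-entry:
  C[0][0] = min over k of (A[0][0] + B[0][0] = 2 + 5 = 7, A[0][1] + B[1][0] = -5 + 1 = -4, A[0][2] + B[2][0] = 0 + 0 = 0) = -4 (attained at k = 1)
  C[0][1] = min over k of (A[0][0] + B[0][1] = 2 + -1 = 1, A[0][1] + B[1][1] = -5 + 6 = 1, A[0][2] + B[2][1] = 0 + 8 = 8) = 1 (attained at k = 0)
  C[0][2] = min over k of (A[0][0] + B[0][2] = 2 + -5 = -3, A[0][1] + B[1][2] = -5 + 0 = -5, A[0][2] + B[2][2] = 0 + 5 = 5) = -5 (attained at k = 1)
  C[1][0] = min over k of (A[1][0] + B[0][0] = 2 + 5 = 7, A[1][1] + B[1][0] = 4 + 1 = 5, A[1][2] + B[2][0] = 8 + 0 = 8) = 5 (attained at k = 1)
  C[1][1] = min over k of (A[1][0] + B[0][1] = 2 + -1 = 1, A[1][1] + B[1][1] = 4 + 6 = 10, A[1][2] + B[2][1] = 8 + 8 = 16) = 1 (attained at k = 0)
  C[1][2] = min over k of (A[1][0] + B[0][2] = 2 + -5 = -3, A[1][1] + B[1][2] = 4 + 0 = 4, A[1][2] + B[2][2] = 8 + 5 = 13) = -3 (attained at k = 0)
  C[2][0] = min over k of (A[2][0] + B[0][0] = 9 + 5 = 14, A[2][1] + B[1][0] = -3 + 1 = -2, A[2][2] + B[2][0] = 7 + 0 = 7) = -2 (attained at k = 1)
  C[2][1] = min over k of (A[2][0] + B[0][1] = 9 + -1 = 8, A[2][1] + B[1][1] = -3 + 6 = 3, A[2][2] + B[2][1] = 7 + 8 = 15) = 3 (attained at k = 1)
  C[2][2] = min over k of (A[2][0] + B[0][2] = 9 + -5 = 4, A[2][1] + B[1][2] = -3 + 0 = -3, A[2][2] + B[2][2] = 7 + 5 = 12) = -3 (attained at k = 1)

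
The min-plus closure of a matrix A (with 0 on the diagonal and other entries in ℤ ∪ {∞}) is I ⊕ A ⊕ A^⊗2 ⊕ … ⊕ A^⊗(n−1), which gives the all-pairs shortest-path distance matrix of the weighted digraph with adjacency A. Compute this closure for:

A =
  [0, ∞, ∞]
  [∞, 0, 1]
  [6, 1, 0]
Closure =
  [0, ∞, ∞]
  [7, 0, 1]
  [6, 1, 0]

This is the Floyd-Warshall all-pairs shortest-path computation. For each intermediate vertex k = 0, 1, …, 2, update dist[i][j] ← min(dist[i][j], dist[i][k] + dist[k][j]). The final matrix gives, for each (i, j), the minimum total weight of any directed path from i to j (possibly empty when i = j).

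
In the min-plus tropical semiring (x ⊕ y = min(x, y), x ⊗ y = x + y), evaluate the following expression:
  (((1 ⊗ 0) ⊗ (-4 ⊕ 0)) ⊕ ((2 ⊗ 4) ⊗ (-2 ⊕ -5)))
(((1 ⊗ 0) ⊗ (-4 ⊕ 0)) ⊕ ((2 ⊗ 4) ⊗ (-2 ⊕ -5))) = -3

Expand innermost to outermost. Recall ⊕ takes the minimum of its arguments and ⊗ takes their sum. Working out the expression (((1 ⊗ 0) ⊗ (-4 ⊕ 0)) ⊕ ((2 ⊗ 4) ⊗ (-2 ⊕ -5))) gives -3.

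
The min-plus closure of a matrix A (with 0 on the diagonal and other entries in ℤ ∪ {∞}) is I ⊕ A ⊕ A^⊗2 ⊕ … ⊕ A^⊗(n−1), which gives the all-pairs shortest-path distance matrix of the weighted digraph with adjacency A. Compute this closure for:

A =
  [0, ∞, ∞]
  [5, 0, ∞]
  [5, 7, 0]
Closure =
  [0, ∞, ∞]
  [5, 0, ∞]
  [5, 7, 0]

This is the Floyd-Warshall all-pairs shortest-path computation. For each intermediate vertex k = 0, 1, …, 2, update dist[i][j] ← min(dist[i][j], dist[i][k] + dist[k][j]). The final matrix gives, for each (i, j), the minimum total weight of any directed path from i to j (possibly empty when i = j).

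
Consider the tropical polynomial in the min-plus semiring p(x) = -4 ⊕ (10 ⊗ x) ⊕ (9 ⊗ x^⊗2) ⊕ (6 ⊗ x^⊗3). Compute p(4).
p(4) = -4

A tropical monomial a ⊗ x^⊗i evaluates to a + i · x. Evaluating each term at x = 4:
  Term 0 contributes -4 + 0 · 4 = -4
  Term 1 contributes 10 + 1 · 4 = 14
  Term 2 contributes 9 + 2 · 4 = 17
  Term 3 contributes 6 + 3 · 4 = 18
p(4) = ⊕ of these = min[-4, 14, 17, 18] = -4.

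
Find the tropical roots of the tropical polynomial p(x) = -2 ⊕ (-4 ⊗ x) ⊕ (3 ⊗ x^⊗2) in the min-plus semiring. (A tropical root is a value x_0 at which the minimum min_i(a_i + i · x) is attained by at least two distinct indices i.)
Roots: {-7, 2}

Each tropical root is a break point of the lower envelope of the lines y = a_i + i · x (there are 3 lines, with slopes 0, 1, ..., 2). Only the lines that attain the minimum somewhere contribute to roots; other lines are dominated. Here the surviving (envelope) indices are i = 2, i = 1, i = 0.
Intersections between consecutive envelope lines give the roots: for adjacent envelope indices i < j the intersection is x = (a_i − a_j) / (j − i). Reading off the sorted break points: {-7, 2}.
Verification: at each break x_0, at least two indices attain the minimum of min_i(a_i + i · x_0).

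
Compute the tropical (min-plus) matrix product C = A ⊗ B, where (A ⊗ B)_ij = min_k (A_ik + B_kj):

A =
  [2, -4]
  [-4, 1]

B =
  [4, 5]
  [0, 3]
A ⊗ B =
  [-4, -1]
  [0, 1]

Apply the min-plus product entry-by-entry:
  C[0][0] = min over k of (A[0][0] + B[0][0] = 2 + 4 = 6, A[0][1] + B[1][0] = -4 + 0 = -4) = -4 (attained at k = 1)
  C[0][1] = min over k of (A[0][0] + B[0][1] = 2 + 5 = 7, A[0][1] + B[1][1] = -4 + 3 = -1) = -1 (attained at k = 1)
  C[1][0] = min over k of (A[1][0] + B[0][0] = -4 + 4 = 0, A[1][1] + B[1][0] = 1 + 0 = 1) = 0 (attained at k = 0)
  C[1][1] = min over k of (A[1][0] + B[0][1] = -4 + 5 = 1, A[1][1] + B[1][1] = 1 + 3 = 4) = 1 (attained at k = 0)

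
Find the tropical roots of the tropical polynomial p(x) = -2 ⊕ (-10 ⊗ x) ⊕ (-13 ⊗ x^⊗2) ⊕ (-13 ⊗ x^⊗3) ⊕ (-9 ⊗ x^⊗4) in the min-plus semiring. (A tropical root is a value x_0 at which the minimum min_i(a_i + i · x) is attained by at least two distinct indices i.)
Roots: {-4, 0, 3, 8}

Each tropical root is a break point of the lower envelope of the lines y = a_i + i · x (there are 5 lines, with slopes 0, 1, ..., 4). Only the lines that attain the minimum somewhere contribute to roots; other lines are dominated. Here the surviving (envelope) indices are i = 4, i = 3, i = 2, i = 1, i = 0.
Intersections between consecutive envelope lines give the roots: for adjacent envelope indices i < j the intersection is x = (a_i − a_j) / (j − i). Reading off the sorted break points: {-4, 0, 3, 8}.
Verification: at each break x_0, at least two indices attain the minimum of min_i(a_i + i · x_0).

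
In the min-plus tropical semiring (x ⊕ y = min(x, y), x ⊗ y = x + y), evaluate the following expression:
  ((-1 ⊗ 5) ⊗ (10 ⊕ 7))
((-1 ⊗ 5) ⊗ (10 ⊕ 7)) = 11

Expand innermost to outermost. Recall ⊕ takes the minimum of its arguments and ⊗ takes their sum. Working out the expression ((-1 ⊗ 5) ⊗ (10 ⊕ 7)) gives 11.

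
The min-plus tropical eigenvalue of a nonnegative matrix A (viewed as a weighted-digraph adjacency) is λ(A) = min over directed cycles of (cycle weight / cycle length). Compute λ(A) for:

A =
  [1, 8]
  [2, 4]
λ(A) = 1

Enumerate directed cycles and compute their means (weight / length). Sample:
  cycle 0 → 0: weight = 1, length = 1, mean = 1/1 ≈ 1.000
  cycle 1 → 1: weight = 4, length = 1, mean = 4/1 ≈ 4.000
  cycle 0 → 1 → 0: weight = 10, length = 2, mean = 10/2 ≈ 5.000
  cycle 1 → 0 → 1: weight = 10, length = 2, mean = 10/2 ≈ 5.000
Minimum mean = 1.000, attained e.g. along the cycle 0 → 0 with weight 1 and length 1. So λ(A) = 1/1 = 1.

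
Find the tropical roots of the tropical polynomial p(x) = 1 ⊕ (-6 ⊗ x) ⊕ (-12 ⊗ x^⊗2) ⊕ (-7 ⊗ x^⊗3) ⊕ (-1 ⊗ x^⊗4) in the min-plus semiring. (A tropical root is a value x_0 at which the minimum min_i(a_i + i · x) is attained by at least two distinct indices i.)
Roots: {-6, -5, 6, 7}

Each tropical root is a break point of the lower envelope of the lines y = a_i + i · x (there are 5 lines, with slopes 0, 1, ..., 4). Only the lines that attain the minimum somewhere contribute to roots; other lines are dominated. Here the surviving (envelope) indices are i = 4, i = 3, i = 2, i = 1, i = 0.
Intersections between consecutive envelope lines give the roots: for adjacent envelope indices i < j the intersection is x = (a_i − a_j) / (j − i). Reading off the sorted break points: {-6, -5, 6, 7}.
Verification: at each break x_0, at least two indices attain the minimum of min_i(a_i + i · x_0).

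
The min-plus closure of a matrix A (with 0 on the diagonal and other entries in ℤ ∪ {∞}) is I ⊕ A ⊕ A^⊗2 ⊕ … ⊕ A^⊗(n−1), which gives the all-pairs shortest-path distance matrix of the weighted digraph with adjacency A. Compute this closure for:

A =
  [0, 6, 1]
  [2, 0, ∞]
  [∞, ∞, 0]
Closure =
  [0, 6, 1]
  [2, 0, 3]
  [∞, ∞, 0]

This is the Floyd-Warshall all-pairs shortest-path computation. For each intermediate vertex k = 0, 1, …, 2, update dist[i][j] ← min(dist[i][j], dist[i][k] + dist[k][j]). The final matrix gives, for each (i, j), the minimum total weight of any directed path from i to j (possibly empty when i = j).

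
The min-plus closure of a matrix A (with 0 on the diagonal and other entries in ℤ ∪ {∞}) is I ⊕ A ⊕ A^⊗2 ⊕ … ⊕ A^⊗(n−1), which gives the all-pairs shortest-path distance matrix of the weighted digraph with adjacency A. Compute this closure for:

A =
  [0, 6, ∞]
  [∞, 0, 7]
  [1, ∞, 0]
Closure =
  [0, 6, 13]
  [8, 0, 7]
  [1, 7, 0]

This is the Floyd-Warshall all-pairs shortest-path computation. For each intermediate vertex k = 0, 1, …, 2, update dist[i][j] ← min(dist[i][j], dist[i][k] + dist[k][j]). The final matrix gives, for each (i, j), the minimum total weight of any directed path from i to j (possibly empty when i = j).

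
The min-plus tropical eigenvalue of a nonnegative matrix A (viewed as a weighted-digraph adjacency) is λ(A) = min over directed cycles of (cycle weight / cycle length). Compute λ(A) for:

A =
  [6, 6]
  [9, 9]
λ(A) = 6

Enumerate directed cycles and compute their means (weight / length). Sample:
  cycle 0 → 0: weight = 6, length = 1, mean = 6/1 ≈ 6.000
  cycle 1 → 1: weight = 9, length = 1, mean = 9/1 ≈ 9.000
  cycle 0 → 1 → 0: weight = 15, length = 2, mean = 15/2 ≈ 7.500
  cycle 1 → 0 → 1: weight = 15, length = 2, mean = 15/2 ≈ 7.500
Minimum mean = 6.000, attained e.g. along the cycle 0 → 0 with weight 6 and length 1. So λ(A) = 6/1 = 6.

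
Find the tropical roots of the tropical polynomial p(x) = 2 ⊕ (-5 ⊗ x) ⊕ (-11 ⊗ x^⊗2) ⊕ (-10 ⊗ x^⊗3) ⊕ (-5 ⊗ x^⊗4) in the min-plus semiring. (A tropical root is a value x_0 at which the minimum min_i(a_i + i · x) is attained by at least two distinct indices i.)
Roots: {-5, -1, 6, 7}

Each tropical root is a break point of the lower envelope of the lines y = a_i + i · x (there are 5 lines, with slopes 0, 1, ..., 4). Only the lines that attain the minimum somewhere contribute to roots; other lines are dominated. Here the surviving (envelope) indices are i = 4, i = 3, i = 2, i = 1, i = 0.
Intersections between consecutive envelope lines give the roots: for adjacent envelope indices i < j the intersection is x = (a_i − a_j) / (j − i). Reading off the sorted break points: {-5, -1, 6, 7}.
Verification: at each break x_0, at least two indices attain the minimum of min_i(a_i + i · x_0).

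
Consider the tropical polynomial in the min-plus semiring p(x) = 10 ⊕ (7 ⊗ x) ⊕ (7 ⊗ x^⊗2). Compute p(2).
p(2) = 9

A tropical monomial a ⊗ x^⊗i evaluates to a + i · x. Evaluating each term at x = 2:
  Term 0 contributes 10 + 0 · 2 = 10
  Term 1 contributes 7 + 1 · 2 = 9
  Term 2 contributes 7 + 2 · 2 = 11
p(2) = ⊕ of these = min[10, 9, 11] = 9.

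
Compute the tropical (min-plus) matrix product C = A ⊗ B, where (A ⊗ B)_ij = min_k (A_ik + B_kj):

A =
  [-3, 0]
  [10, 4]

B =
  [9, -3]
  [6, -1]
A ⊗ B =
  [6, -6]
  [10, 3]

Apply the min-plus product entry-by-entry:
  C[0][0] = min over k of (A[0][0] + B[0][0] = -3 + 9 = 6, A[0][1] + B[1][0] = 0 + 6 = 6) = 6 (attained at k = 0)
  C[0][1] = min over k of (A[0][0] + B[0][1] = -3 + -3 = -6, A[0][1] + B[1][1] = 0 + -1 = -1) = -6 (attained at k = 0)
  C[1][0] = min over k of (A[1][0] + B[0][0] = 10 + 9 = 19, A[1][1] + B[1][0] = 4 + 6 = 10) = 10 (attained at k = 1)
  C[1][1] = min over k of (A[1][0] + B[0][1] = 10 + -3 = 7, A[1][1] + B[1][1] = 4 + -1 = 3) = 3 (attained at k = 1)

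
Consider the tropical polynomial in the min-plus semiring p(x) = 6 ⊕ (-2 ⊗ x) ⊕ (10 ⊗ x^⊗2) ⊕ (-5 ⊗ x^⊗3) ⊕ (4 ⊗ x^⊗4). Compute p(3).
p(3) = 1

A tropical monomial a ⊗ x^⊗i evaluates to a + i · x. Evaluating each term at x = 3:
  Term 0 contributes 6 + 0 · 3 = 6
  Term 1 contributes -2 + 1 · 3 = 1
  Term 2 contributes 10 + 2 · 3 = 16
  Term 3 contributes -5 + 3 · 3 = 4
  Term 4 contributes 4 + 4 · 3 = 16
p(3) = ⊕ of these = min[6, 1, 16, 4, 16] = 1.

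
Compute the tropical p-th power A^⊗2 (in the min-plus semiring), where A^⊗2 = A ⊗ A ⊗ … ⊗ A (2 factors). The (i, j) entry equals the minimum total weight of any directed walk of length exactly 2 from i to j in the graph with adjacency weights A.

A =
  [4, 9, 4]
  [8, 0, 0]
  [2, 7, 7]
A^⊗2 =
  [6, 9, 8]
  [2, 0, 0]
  [6, 7, 6]

Each entry (A^⊗2)_ij equals the minimum over all length-2 walks i = v_0 → v_1 → … → v_2 = j of Σ_t A[v_t][v_{t+1}]. For example, for (i, j) = (0, 2) we minimise over 3 possible intermediate vertex sequences; the minimum is 8, attained along the walk 0 → 0 → 2.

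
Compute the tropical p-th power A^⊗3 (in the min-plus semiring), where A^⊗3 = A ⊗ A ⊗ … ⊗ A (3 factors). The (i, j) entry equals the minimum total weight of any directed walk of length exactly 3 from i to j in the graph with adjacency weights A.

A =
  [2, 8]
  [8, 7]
A^⊗3 =
  [6, 12]
  [12, 18]

Each entry (A^⊗3)_ij equals the minimum over all length-3 walks i = v_0 → v_1 → … → v_3 = j of Σ_t A[v_t][v_{t+1}]. For example, for (i, j) = (0, 1) we minimise over 4 possible intermediate vertex sequences; the minimum is 12, attained along the walk 0 → 0 → 0 → 1.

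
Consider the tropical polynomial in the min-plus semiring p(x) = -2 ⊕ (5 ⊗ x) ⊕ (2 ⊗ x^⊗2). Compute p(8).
p(8) = -2

A tropical monomial a ⊗ x^⊗i evaluates to a + i · x. Evaluating each term at x = 8:
  Term 0 contributes -2 + 0 · 8 = -2
  Term 1 contributes 5 + 1 · 8 = 13
  Term 2 contributes 2 + 2 · 8 = 18
p(8) = ⊕ of these = min[-2, 13, 18] = -2.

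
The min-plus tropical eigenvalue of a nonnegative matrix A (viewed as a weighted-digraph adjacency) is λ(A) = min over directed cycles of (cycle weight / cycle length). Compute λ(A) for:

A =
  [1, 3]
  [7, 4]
λ(A) = 1

Enumerate directed cycles and compute their means (weight / length). Sample:
  cycle 0 → 0: weight = 1, length = 1, mean = 1/1 ≈ 1.000
  cycle 1 → 1: weight = 4, length = 1, mean = 4/1 ≈ 4.000
  cycle 0 → 1 → 0: weight = 10, length = 2, mean = 10/2 ≈ 5.000
  cycle 1 → 0 → 1: weight = 10, length = 2, mean = 10/2 ≈ 5.000
Minimum mean = 1.000, attained e.g. along the cycle 0 → 0 with weight 1 and length 1. So λ(A) = 1/1 = 1.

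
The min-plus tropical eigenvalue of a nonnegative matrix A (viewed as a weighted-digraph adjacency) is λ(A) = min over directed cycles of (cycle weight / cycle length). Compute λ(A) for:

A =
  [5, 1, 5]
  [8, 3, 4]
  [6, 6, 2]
λ(A) = 2

Enumerate directed cycles and compute their means (weight / length). Sample:
  cycle 0 → 0: weight = 5, length = 1, mean = 5/1 ≈ 5.000
  cycle 1 → 1: weight = 3, length = 1, mean = 3/1 ≈ 3.000
  cycle 2 → 2: weight = 2, length = 1, mean = 2/1 ≈ 2.000
  cycle 0 → 1 → 0: weight = 9, length = 2, mean = 9/2 ≈ 4.500
  cycle 0 → 2 → 0: weight = 11, length = 2, mean = 11/2 ≈ 5.500
  cycle 1 → 0 → 1: weight = 9, length = 2, mean = 9/2 ≈ 4.500
Minimum mean = 2.000, attained e.g. along the cycle 2 → 2 with weight 2 and length 1. So λ(A) = 2/1 = 2.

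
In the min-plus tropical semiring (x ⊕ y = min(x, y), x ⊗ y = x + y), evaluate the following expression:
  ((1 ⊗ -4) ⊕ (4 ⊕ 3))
((1 ⊗ -4) ⊕ (4 ⊕ 3)) = -3

Expand innermost to outermost. Recall ⊕ takes the minimum of its arguments and ⊗ takes their sum. Working out the expression ((1 ⊗ -4) ⊕ (4 ⊕ 3)) gives -3.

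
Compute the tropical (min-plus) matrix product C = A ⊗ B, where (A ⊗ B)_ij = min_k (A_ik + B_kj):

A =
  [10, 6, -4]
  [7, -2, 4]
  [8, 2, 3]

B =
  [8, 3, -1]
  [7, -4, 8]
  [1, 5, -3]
A ⊗ B =
  [-3, 1, -7]
  [5, -6, 1]
  [4, -2, 0]

Apply the min-plus product entry-by-entry:
  C[0][0] = min over k of (A[0][0] + B[0][0] = 10 + 8 = 18, A[0][1] + B[1][0] = 6 + 7 = 13, A[0][2] + B[2][0] = -4 + 1 = -3) = -3 (attained at k = 2)
  C[0][1] = min over k of (A[0][0] + B[0][1] = 10 + 3 = 13, A[0][1] + B[1][1] = 6 + -4 = 2, A[0][2] + B[2][1] = -4 + 5 = 1) = 1 (attained at k = 2)
  C[0][2] = min over k of (A[0][0] + B[0][2] = 10 + -1 = 9, A[0][1] + B[1][2] = 6 + 8 = 14, A[0][2] + B[2][2] = -4 + -3 = -7) = -7 (attained at k = 2)
  C[1][0] = min over k of (A[1][0] + B[0][0] = 7 + 8 = 15, A[1][1] + B[1][0] = -2 + 7 = 5, A[1][2] + B[2][0] = 4 + 1 = 5) = 5 (attained at k = 1)
  C[1][1] = min over k of (A[1][0] + B[0][1] = 7 + 3 = 10, A[1][1] + B[1][1] = -2 + -4 = -6, A[1][2] + B[2][1] = 4 + 5 = 9) = -6 (attained at k = 1)
  C[1][2] = min over k of (A[1][0] + B[0][2] = 7 + -1 = 6, A[1][1] + B[1][2] = -2 + 8 = 6, A[1][2] + B[2][2] = 4 + -3 = 1) = 1 (attained at k = 2)
  C[2][0] = min over k of (A[2][0] + B[0][0] = 8 + 8 = 16, A[2][1] + B[1][0] = 2 + 7 = 9, A[2][2] + B[2][0] = 3 + 1 = 4) = 4 (attained at k = 2)
  C[2][1] = min over k of (A[2][0] + B[0][1] = 8 + 3 = 11, A[2][1] + B[1][1] = 2 + -4 = -2, A[2][2] + B[2][1] = 3 + 5 = 8) = -2 (attained at k = 1)
  C[2][2] = min over k of (A[2][0] + B[0][2] = 8 + -1 = 7, A[2][1] + B[1][2] = 2 + 8 = 10, A[2][2] + B[2][2] = 3 + -3 = 0) = 0 (attained at k = 2)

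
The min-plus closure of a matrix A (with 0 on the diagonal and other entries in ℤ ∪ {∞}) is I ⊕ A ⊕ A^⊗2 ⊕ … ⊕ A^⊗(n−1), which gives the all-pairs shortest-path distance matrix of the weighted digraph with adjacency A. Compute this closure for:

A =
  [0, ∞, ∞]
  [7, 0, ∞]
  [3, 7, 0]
Closure =
  [0, ∞, ∞]
  [7, 0, ∞]
  [3, 7, 0]

This is the Floyd-Warshall all-pairs shortest-path computation. For each intermediate vertex k = 0, 1, …, 2, update dist[i][j] ← min(dist[i][j], dist[i][k] + dist[k][j]). The final matrix gives, for each (i, j), the minimum total weight of any directed path from i to j (possibly empty when i = j).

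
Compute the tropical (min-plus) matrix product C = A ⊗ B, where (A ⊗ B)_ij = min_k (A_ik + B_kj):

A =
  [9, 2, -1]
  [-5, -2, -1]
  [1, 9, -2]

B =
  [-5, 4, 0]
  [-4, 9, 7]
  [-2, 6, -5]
A ⊗ B =
  [-3, 5, -6]
  [-10, -1, -6]
  [-4, 4, -7]

Apply the min-plus product entry-by-entry:
  C[0][0] = min over k of (A[0][0] + B[0][0] = 9 + -5 = 4, A[0][1] + B[1][0] = 2 + -4 = -2, A[0][2] + B[2][0] = -1 + -2 = -3) = -3 (attained at k = 2)
  C[0][1] = min over k of (A[0][0] + B[0][1] = 9 + 4 = 13, A[0][1] + B[1][1] = 2 + 9 = 11, A[0][2] + B[2][1] = -1 + 6 = 5) = 5 (attained at k = 2)
  C[0][2] = min over k of (A[0][0] + B[0][2] = 9 + 0 = 9, A[0][1] + B[1][2] = 2 + 7 = 9, A[0][2] + B[2][2] = -1 + -5 = -6) = -6 (attained at k = 2)
  C[1][0] = min over k of (A[1][0] + B[0][0] = -5 + -5 = -10, A[1][1] + B[1][0] = -2 + -4 = -6, A[1][2] + B[2][0] = -1 + -2 = -3) = -10 (attained at k = 0)
  C[1][1] = min over k of (A[1][0] + B[0][1] = -5 + 4 = -1, A[1][1] + B[1][1] = -2 + 9 = 7, A[1][2] + B[2][1] = -1 + 6 = 5) = -1 (attained at k = 0)
  C[1][2] = min over k of (A[1][0] + B[0][2] = -5 + 0 = -5, A[1][1] + B[1][2] = -2 + 7 = 5, A[1][2] + B[2][2] = -1 + -5 = -6) = -6 (attained at k = 2)
  C[2][0] = min over k of (A[2][0] + B[0][0] = 1 + -5 = -4, A[2][1] + B[1][0] = 9 + -4 = 5, A[2][2] + B[2][0] = -2 + -2 = -4) = -4 (attained at k = 0)
  C[2][1] = min over k of (A[2][0] + B[0][1] = 1 + 4 = 5, A[2][1] + B[1][1] = 9 + 9 = 18, A[2][2] + B[2][1] = -2 + 6 = 4) = 4 (attained at k = 2)
  C[2][2] = min over k of (A[2][0] + B[0][2] = 1 + 0 = 1, A[2][1] + B[1][2] = 9 + 7 = 16, A[2][2] + B[2][2] = -2 + -5 = -7) = -7 (attained at k = 2)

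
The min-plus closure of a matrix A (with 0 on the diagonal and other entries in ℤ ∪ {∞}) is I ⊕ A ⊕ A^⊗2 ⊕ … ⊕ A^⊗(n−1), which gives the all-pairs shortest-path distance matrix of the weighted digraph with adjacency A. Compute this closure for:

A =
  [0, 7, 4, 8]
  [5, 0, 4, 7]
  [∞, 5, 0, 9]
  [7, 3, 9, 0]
Closure =
  [0, 7, 4, 8]
  [5, 0, 4, 7]
  [10, 5, 0, 9]
  [7, 3, 7, 0]

This is the Floyd-Warshall all-pairs shortest-path computation. For each intermediate vertex k = 0, 1, …, 3, update dist[i][j] ← min(dist[i][j], dist[i][k] + dist[k][j]). The final matrix gives, for each (i, j), the minimum total weight of any directed path from i to j (possibly empty when i = j).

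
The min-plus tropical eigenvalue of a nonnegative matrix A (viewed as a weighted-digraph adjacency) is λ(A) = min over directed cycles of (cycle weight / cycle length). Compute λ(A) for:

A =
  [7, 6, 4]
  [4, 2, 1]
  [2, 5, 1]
λ(A) = 1

Enumerate directed cycles and compute their means (weight / length). Sample:
  cycle 0 → 0: weight = 7, length = 1, mean = 7/1 ≈ 7.000
  cycle 1 → 1: weight = 2, length = 1, mean = 2/1 ≈ 2.000
  cycle 2 → 2: weight = 1, length = 1, mean = 1/1 ≈ 1.000
  cycle 0 → 1 → 0: weight = 10, length = 2, mean = 10/2 ≈ 5.000
  cycle 0 → 2 → 0: weight = 6, length = 2, mean = 6/2 ≈ 3.000
  cycle 1 → 0 → 1: weight = 10, length = 2, mean = 10/2 ≈ 5.000
Minimum mean = 1.000, attained e.g. along the cycle 2 → 2 with weight 1 and length 1. So λ(A) = 1/1 = 1.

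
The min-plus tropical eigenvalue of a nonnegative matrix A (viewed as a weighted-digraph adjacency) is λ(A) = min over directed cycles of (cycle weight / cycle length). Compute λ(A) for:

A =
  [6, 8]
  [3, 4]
λ(A) = 4

Enumerate directed cycles and compute their means (weight / length). Sample:
  cycle 0 → 0: weight = 6, length = 1, mean = 6/1 ≈ 6.000
  cycle 1 → 1: weight = 4, length = 1, mean = 4/1 ≈ 4.000
  cycle 0 → 1 → 0: weight = 11, length = 2, mean = 11/2 ≈ 5.500
  cycle 1 → 0 → 1: weight = 11, length = 2, mean = 11/2 ≈ 5.500
Minimum mean = 4.000, attained e.g. along the cycle 1 → 1 with weight 4 and length 1. So λ(A) = 4/1 = 4.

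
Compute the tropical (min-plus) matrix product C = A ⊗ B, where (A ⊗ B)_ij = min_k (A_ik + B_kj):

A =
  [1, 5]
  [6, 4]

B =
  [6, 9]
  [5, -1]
A ⊗ B =
  [7, 4]
  [9, 3]

Apply the min-plus product entry-by-entry:
  C[0][0] = min over k of (A[0][0] + B[0][0] = 1 + 6 = 7, A[0][1] + B[1][0] = 5 + 5 = 10) = 7 (attained at k = 0)
  C[0][1] = min over k of (A[0][0] + B[0][1] = 1 + 9 = 10, A[0][1] + B[1][1] = 5 + -1 = 4) = 4 (attained at k = 1)
  C[1][0] = min over k of (A[1][0] + B[0][0] = 6 + 6 = 12, A[1][1] + B[1][0] = 4 + 5 = 9) = 9 (attained at k = 1)
  C[1][1] = min over k of (A[1][0] + B[0][1] = 6 + 9 = 15, A[1][1] + B[1][1] = 4 + -1 = 3) = 3 (attained at k = 1)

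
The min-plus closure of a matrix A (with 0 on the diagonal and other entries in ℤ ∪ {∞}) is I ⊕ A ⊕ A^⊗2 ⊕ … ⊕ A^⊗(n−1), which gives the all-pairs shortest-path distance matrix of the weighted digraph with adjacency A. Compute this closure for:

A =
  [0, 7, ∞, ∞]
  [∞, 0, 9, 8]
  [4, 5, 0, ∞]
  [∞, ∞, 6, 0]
Closure =
  [0, 7, 16, 15]
  [13, 0, 9, 8]
  [4, 5, 0, 13]
  [10, 11, 6, 0]

This is the Floyd-Warshall all-pairs shortest-path computation. For each intermediate vertex k = 0, 1, …, 3, update dist[i][j] ← min(dist[i][j], dist[i][k] + dist[k][j]). The final matrix gives, for each (i, j), the minimum total weight of any directed path from i to j (possibly empty when i = j).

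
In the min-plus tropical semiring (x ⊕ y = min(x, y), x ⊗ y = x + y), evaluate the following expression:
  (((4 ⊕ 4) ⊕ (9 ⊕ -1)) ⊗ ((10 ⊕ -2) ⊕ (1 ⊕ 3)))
(((4 ⊕ 4) ⊕ (9 ⊕ -1)) ⊗ ((10 ⊕ -2) ⊕ (1 ⊕ 3))) = -3

Expand innermost to outermost. Recall ⊕ takes the minimum of its arguments and ⊗ takes their sum. Working out the expression (((4 ⊕ 4) ⊕ (9 ⊕ -1)) ⊗ ((10 ⊕ -2) ⊕ (1 ⊕ 3))) gives -3.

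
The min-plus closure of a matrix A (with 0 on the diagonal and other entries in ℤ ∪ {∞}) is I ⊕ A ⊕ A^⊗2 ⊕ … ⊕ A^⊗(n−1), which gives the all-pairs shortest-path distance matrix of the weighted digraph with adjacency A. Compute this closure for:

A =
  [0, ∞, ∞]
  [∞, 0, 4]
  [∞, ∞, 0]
Closure =
  [0, ∞, ∞]
  [∞, 0, 4]
  [∞, ∞, 0]

This is the Floyd-Warshall all-pairs shortest-path computation. For each intermediate vertex k = 0, 1, …, 2, update dist[i][j] ← min(dist[i][j], dist[i][k] + dist[k][j]). The final matrix gives, for each (i, j), the minimum total weight of any directed path from i to j (possibly empty when i = j).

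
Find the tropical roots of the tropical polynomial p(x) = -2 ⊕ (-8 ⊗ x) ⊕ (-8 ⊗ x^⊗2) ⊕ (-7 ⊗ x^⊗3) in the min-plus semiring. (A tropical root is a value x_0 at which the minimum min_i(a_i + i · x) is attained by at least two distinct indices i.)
Roots: {-1, 0, 6}

Each tropical root is a break point of the lower envelope of the lines y = a_i + i · x (there are 4 lines, with slopes 0, 1, ..., 3). Only the lines that attain the minimum somewhere contribute to roots; other lines are dominated. Here the surviving (envelope) indices are i = 3, i = 2, i = 1, i = 0.
Intersections between consecutive envelope lines give the roots: for adjacent envelope indices i < j the intersection is x = (a_i − a_j) / (j − i). Reading off the sorted break points: {-1, 0, 6}.
Verification: at each break x_0, at least two indices attain the minimum of min_i(a_i + i · x_0).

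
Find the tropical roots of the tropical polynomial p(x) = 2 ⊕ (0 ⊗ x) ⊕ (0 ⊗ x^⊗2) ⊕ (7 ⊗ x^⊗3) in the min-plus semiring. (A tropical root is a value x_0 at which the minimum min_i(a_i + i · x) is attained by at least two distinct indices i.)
Roots: {-7, 0, 2}

Each tropical root is a break point of the lower envelope of the lines y = a_i + i · x (there are 4 lines, with slopes 0, 1, ..., 3). Only the lines that attain the minimum somewhere contribute to roots; other lines are dominated. Here the surviving (envelope) indices are i = 3, i = 2, i = 1, i = 0.
Intersections between consecutive envelope lines give the roots: for adjacent envelope indices i < j the intersection is x = (a_i − a_j) / (j − i). Reading off the sorted break points: {-7, 0, 2}.
Verification: at each break x_0, at least two indices attain the minimum of min_i(a_i + i · x_0).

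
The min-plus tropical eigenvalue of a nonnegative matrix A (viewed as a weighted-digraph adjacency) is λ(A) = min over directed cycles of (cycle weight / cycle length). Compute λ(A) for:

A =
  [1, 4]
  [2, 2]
λ(A) = 1

Enumerate directed cycles and compute their means (weight / length). Sample:
  cycle 0 → 0: weight = 1, length = 1, mean = 1/1 ≈ 1.000
  cycle 1 → 1: weight = 2, length = 1, mean = 2/1 ≈ 2.000
  cycle 0 → 1 → 0: weight = 6, length = 2, mean = 6/2 ≈ 3.000
  cycle 1 → 0 → 1: weight = 6, length = 2, mean = 6/2 ≈ 3.000
Minimum mean = 1.000, attained e.g. along the cycle 0 → 0 with weight 1 and length 1. So λ(A) = 1/1 = 1.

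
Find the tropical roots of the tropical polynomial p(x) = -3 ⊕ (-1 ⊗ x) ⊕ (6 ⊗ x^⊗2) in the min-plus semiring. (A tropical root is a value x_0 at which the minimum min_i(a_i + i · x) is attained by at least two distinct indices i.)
Roots: {-7, -2}

Each tropical root is a break point of the lower envelope of the lines y = a_i + i · x (there are 3 lines, with slopes 0, 1, ..., 2). Only the lines that attain the minimum somewhere contribute to roots; other lines are dominated. Here the surviving (envelope) indices are i = 2, i = 1, i = 0.
Intersections between consecutive envelope lines give the roots: for adjacent envelope indices i < j the intersection is x = (a_i − a_j) / (j − i). Reading off the sorted break points: {-7, -2}.
Verification: at each break x_0, at least two indices attain the minimum of min_i(a_i + i · x_0).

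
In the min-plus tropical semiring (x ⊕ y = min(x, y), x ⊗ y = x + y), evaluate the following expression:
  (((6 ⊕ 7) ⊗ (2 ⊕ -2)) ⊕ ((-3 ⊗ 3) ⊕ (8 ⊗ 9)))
(((6 ⊕ 7) ⊗ (2 ⊕ -2)) ⊕ ((-3 ⊗ 3) ⊕ (8 ⊗ 9))) = 0

Expand innermost to outermost. Recall ⊕ takes the minimum of its arguments and ⊗ takes their sum. Working out the expression (((6 ⊕ 7) ⊗ (2 ⊕ -2)) ⊕ ((-3 ⊗ 3) ⊕ (8 ⊗ 9))) gives 0.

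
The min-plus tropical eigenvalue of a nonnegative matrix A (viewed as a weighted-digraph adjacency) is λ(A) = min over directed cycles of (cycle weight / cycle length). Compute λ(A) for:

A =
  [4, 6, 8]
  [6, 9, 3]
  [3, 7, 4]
λ(A) = 4

Enumerate directed cycles and compute their means (weight / length). Sample:
  cycle 0 → 0: weight = 4, length = 1, mean = 4/1 ≈ 4.000
  cycle 1 → 1: weight = 9, length = 1, mean = 9/1 ≈ 9.000
  cycle 2 → 2: weight = 4, length = 1, mean = 4/1 ≈ 4.000
  cycle 0 → 1 → 0: weight = 12, length = 2, mean = 12/2 ≈ 6.000
  cycle 0 → 2 → 0: weight = 11, length = 2, mean = 11/2 ≈ 5.500
  cycle 1 → 0 → 1: weight = 12, length = 2, mean = 12/2 ≈ 6.000
Minimum mean = 4.000, attained e.g. along the cycle 0 → 0 with weight 4 and length 1. So λ(A) = 4/1 = 4.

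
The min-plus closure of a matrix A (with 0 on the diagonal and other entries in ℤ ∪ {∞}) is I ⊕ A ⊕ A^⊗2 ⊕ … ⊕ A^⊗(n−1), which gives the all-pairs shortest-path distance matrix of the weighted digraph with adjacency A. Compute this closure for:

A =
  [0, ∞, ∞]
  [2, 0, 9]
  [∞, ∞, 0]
Closure =
  [0, ∞, ∞]
  [2, 0, 9]
  [∞, ∞, 0]

This is the Floyd-Warshall all-pairs shortest-path computation. For each intermediate vertex k = 0, 1, …, 2, update dist[i][j] ← min(dist[i][j], dist[i][k] + dist[k][j]). The final matrix gives, for each (i, j), the minimum total weight of any directed path from i to j (possibly empty when i = j).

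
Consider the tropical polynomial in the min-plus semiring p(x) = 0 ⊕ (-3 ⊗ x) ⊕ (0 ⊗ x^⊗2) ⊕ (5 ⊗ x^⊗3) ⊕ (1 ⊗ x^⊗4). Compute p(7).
p(7) = 0

A tropical monomial a ⊗ x^⊗i evaluates to a + i · x. Evaluating each term at x = 7:
  Term 0 contributes 0 + 0 · 7 = 0
  Term 1 contributes -3 + 1 · 7 = 4
  Term 2 contributes 0 + 2 · 7 = 14
  Term 3 contributes 5 + 3 · 7 = 26
  Term 4 contributes 1 + 4 · 7 = 29
p(7) = ⊕ of these = min[0, 4, 14, 26, 29] = 0.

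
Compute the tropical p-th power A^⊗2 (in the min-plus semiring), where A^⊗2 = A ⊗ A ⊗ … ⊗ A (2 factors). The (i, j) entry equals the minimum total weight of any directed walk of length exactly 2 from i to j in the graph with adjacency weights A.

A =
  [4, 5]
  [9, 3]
A^⊗2 =
  [8, 8]
  [12, 6]

Each entry (A^⊗2)_ij equals the minimum over all length-2 walks i = v_0 → v_1 → … → v_2 = j of Σ_t A[v_t][v_{t+1}]. For example, for (i, j) = (0, 1) we minimise over 2 possible intermediate vertex sequences; the minimum is 8, attained along the walk 0 → 1 → 1.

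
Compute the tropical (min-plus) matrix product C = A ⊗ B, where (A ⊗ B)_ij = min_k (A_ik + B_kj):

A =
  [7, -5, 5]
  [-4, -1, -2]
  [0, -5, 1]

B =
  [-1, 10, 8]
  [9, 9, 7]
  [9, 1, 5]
A ⊗ B =
  [4, 4, 2]
  [-5, -1, 3]
  [-1, 2, 2]

Apply the min-plus product entry-by-entry:
  C[0][0] = min over k of (A[0][0] + B[0][0] = 7 + -1 = 6, A[0][1] + B[1][0] = -5 + 9 = 4, A[0][2] + B[2][0] = 5 + 9 = 14) = 4 (attained at k = 1)
  C[0][1] = min over k of (A[0][0] + B[0][1] = 7 + 10 = 17, A[0][1] + B[1][1] = -5 + 9 = 4, A[0][2] + B[2][1] = 5 + 1 = 6) = 4 (attained at k = 1)
  C[0][2] = min over k of (A[0][0] + B[0][2] = 7 + 8 = 15, A[0][1] + B[1][2] = -5 + 7 = 2, A[0][2] + B[2][2] = 5 + 5 = 10) = 2 (attained at k = 1)
  C[1][0] = min over k of (A[1][0] + B[0][0] = -4 + -1 = -5, A[1][1] + B[1][0] = -1 + 9 = 8, A[1][2] + B[2][0] = -2 + 9 = 7) = -5 (attained at k = 0)
  C[1][1] = min over k of (A[1][0] + B[0][1] = -4 + 10 = 6, A[1][1] + B[1][1] = -1 + 9 = 8, A[1][2] + B[2][1] = -2 + 1 = -1) = -1 (attained at k = 2)
  C[1][2] = min over k of (A[1][0] + B[0][2] = -4 + 8 = 4, A[1][1] + B[1][2] = -1 + 7 = 6, A[1][2] + B[2][2] = -2 + 5 = 3) = 3 (attained at k = 2)
  C[2][0] = min over k of (A[2][0] + B[0][0] = 0 + -1 = -1, A[2][1] + B[1][0] = -5 + 9 = 4, A[2][2] + B[2][0] = 1 + 9 = 10) = -1 (attained at k = 0)
  C[2][1] = min over k of (A[2][0] + B[0][1] = 0 + 10 = 10, A[2][1] + B[1][1] = -5 + 9 = 4, A[2][2] + B[2][1] = 1 + 1 = 2) = 2 (attained at k = 2)
  C[2][2] = min over k of (A[2][0] + B[0][2] = 0 + 8 = 8, A[2][1] + B[1][2] = -5 + 7 = 2, A[2][2] + B[2][2] = 1 + 5 = 6) = 2 (attained at k = 1)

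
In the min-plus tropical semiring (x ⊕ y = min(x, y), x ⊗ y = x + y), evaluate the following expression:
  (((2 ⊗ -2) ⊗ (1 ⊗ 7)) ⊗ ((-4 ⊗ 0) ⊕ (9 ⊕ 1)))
(((2 ⊗ -2) ⊗ (1 ⊗ 7)) ⊗ ((-4 ⊗ 0) ⊕ (9 ⊕ 1))) = 4

Expand innermost to outermost. Recall ⊕ takes the minimum of its arguments and ⊗ takes their sum. Working out the expression (((2 ⊗ -2) ⊗ (1 ⊗ 7)) ⊗ ((-4 ⊗ 0) ⊕ (9 ⊕ 1))) gives 4.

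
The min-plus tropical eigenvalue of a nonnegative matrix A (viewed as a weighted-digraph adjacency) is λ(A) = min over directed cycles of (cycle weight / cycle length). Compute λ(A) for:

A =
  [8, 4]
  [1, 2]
λ(A) = 2

Enumerate directed cycles and compute their means (weight / length). Sample:
  cycle 0 → 0: weight = 8, length = 1, mean = 8/1 ≈ 8.000
  cycle 1 → 1: weight = 2, length = 1, mean = 2/1 ≈ 2.000
  cycle 0 → 1 → 0: weight = 5, length = 2, mean = 5/2 ≈ 2.500
  cycle 1 → 0 → 1: weight = 5, length = 2, mean = 5/2 ≈ 2.500
Minimum mean = 2.000, attained e.g. along the cycle 1 → 1 with weight 2 and length 1. So λ(A) = 2/1 = 2.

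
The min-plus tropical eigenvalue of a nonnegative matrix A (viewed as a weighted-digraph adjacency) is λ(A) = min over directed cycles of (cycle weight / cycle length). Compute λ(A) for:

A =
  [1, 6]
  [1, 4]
λ(A) = 1

Enumerate directed cycles and compute their means (weight / length). Sample:
  cycle 0 → 0: weight = 1, length = 1, mean = 1/1 ≈ 1.000
  cycle 1 → 1: weight = 4, length = 1, mean = 4/1 ≈ 4.000
  cycle 0 → 1 → 0: weight = 7, length = 2, mean = 7/2 ≈ 3.500
  cycle 1 → 0 → 1: weight = 7, length = 2, mean = 7/2 ≈ 3.500
Minimum mean = 1.000, attained e.g. along the cycle 0 → 0 with weight 1 and length 1. So λ(A) = 1/1 = 1.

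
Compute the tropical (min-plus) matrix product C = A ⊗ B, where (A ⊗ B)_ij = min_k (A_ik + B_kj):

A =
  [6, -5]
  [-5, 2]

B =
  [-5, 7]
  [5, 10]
A ⊗ B =
  [0, 5]
  [-10, 2]

Apply the min-plus product entry-by-entry:
  C[0][0] = min over k of (A[0][0] + B[0][0] = 6 + -5 = 1, A[0][1] + B[1][0] = -5 + 5 = 0) = 0 (attained at k = 1)
  C[0][1] = min over k of (A[0][0] + B[0][1] = 6 + 7 = 13, A[0][1] + B[1][1] = -5 + 10 = 5) = 5 (attained at k = 1)
  C[1][0] = min over k of (A[1][0] + B[0][0] = -5 + -5 = -10, A[1][1] + B[1][0] = 2 + 5 = 7) = -10 (attained at k = 0)
  C[1][1] = min over k of (A[1][0] + B[0][1] = -5 + 7 = 2, A[1][1] + B[1][1] = 2 + 10 = 12) = 2 (attained at k = 0)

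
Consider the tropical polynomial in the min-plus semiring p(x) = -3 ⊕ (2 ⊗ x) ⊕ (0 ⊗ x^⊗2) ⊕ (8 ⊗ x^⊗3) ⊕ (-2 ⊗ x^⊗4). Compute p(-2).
p(-2) = -10

A tropical monomial a ⊗ x^⊗i evaluates to a + i · x. Evaluating each term at x = -2:
  Term 0 contributes -3 + 0 · -2 = -3
  Term 1 contributes 2 + 1 · -2 = 0
  Term 2 contributes 0 + 2 · -2 = -4
  Term 3 contributes 8 + 3 · -2 = 2
  Term 4 contributes -2 + 4 · -2 = -10
p(-2) = ⊕ of these = min[-3, 0, -4, 2, -10] = -10.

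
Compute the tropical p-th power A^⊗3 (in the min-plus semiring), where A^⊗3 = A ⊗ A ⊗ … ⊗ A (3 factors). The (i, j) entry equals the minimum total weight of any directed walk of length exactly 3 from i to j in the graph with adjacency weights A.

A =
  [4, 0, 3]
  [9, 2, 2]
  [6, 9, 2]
A^⊗3 =
  [8, 4, 4]
  [10, 6, 6]
  [10, 8, 6]

Each entry (A^⊗3)_ij equals the minimum over all length-3 walks i = v_0 → v_1 → … → v_3 = j of Σ_t A[v_t][v_{t+1}]. For example, for (i, j) = (0, 2) we minimise over 9 possible intermediate vertex sequences; the minimum is 4, attained along the walk 0 → 1 → 1 → 2.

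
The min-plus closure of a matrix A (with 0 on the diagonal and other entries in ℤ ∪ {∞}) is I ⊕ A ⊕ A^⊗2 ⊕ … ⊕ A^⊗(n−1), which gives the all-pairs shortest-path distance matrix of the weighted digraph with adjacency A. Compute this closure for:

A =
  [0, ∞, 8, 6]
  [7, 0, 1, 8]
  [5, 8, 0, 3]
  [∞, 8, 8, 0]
Closure =
  [0, 14, 8, 6]
  [6, 0, 1, 4]
  [5, 8, 0, 3]
  [13, 8, 8, 0]

This is the Floyd-Warshall all-pairs shortest-path computation. For each intermediate vertex k = 0, 1, …, 3, update dist[i][j] ← min(dist[i][j], dist[i][k] + dist[k][j]). The final matrix gives, for each (i, j), the minimum total weight of any directed path from i to j (possibly empty when i = j).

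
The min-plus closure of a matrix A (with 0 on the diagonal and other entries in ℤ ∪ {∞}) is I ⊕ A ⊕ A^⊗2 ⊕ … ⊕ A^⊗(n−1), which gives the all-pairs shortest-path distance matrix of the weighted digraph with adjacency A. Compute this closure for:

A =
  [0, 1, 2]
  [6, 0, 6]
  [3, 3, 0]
Closure =
  [0, 1, 2]
  [6, 0, 6]
  [3, 3, 0]

This is the Floyd-Warshall all-pairs shortest-path computation. For each intermediate vertex k = 0, 1, …, 2, update dist[i][j] ← min(dist[i][j], dist[i][k] + dist[k][j]). The final matrix gives, for each (i, j), the minimum total weight of any directed path from i to j (possibly empty when i = j).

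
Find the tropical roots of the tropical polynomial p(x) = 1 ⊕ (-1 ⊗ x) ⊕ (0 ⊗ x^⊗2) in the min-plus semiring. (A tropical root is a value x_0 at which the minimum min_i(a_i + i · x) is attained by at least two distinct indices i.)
Roots: {-1, 2}

Each tropical root is a break point of the lower envelope of the lines y = a_i + i · x (there are 3 lines, with slopes 0, 1, ..., 2). Only the lines that attain the minimum somewhere contribute to roots; other lines are dominated. Here the surviving (envelope) indices are i = 2, i = 1, i = 0.
Intersections between consecutive envelope lines give the roots: for adjacent envelope indices i < j the intersection is x = (a_i − a_j) / (j − i). Reading off the sorted break points: {-1, 2}.
Verification: at each break x_0, at least two indices attain the minimum of min_i(a_i + i · x_0).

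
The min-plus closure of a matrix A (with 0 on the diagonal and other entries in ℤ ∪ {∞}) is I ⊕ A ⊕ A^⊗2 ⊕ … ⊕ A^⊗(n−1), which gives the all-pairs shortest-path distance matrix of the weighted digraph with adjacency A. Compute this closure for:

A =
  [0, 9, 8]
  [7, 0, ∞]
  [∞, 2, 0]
Closure =
  [0, 9, 8]
  [7, 0, 15]
  [9, 2, 0]

This is the Floyd-Warshall all-pairs shortest-path computation. For each intermediate vertex k = 0, 1, …, 2, update dist[i][j] ← min(dist[i][j], dist[i][k] + dist[k][j]). The final matrix gives, for each (i, j), the minimum total weight of any directed path from i to j (possibly empty when i = j).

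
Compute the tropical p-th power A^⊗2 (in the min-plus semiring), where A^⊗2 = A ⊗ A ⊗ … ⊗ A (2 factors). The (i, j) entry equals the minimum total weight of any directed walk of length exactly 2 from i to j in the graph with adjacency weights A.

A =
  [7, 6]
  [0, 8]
A^⊗2 =
  [6, 13]
  [7, 6]

Each entry (A^⊗2)_ij equals the minimum over all length-2 walks i = v_0 → v_1 → … → v_2 = j of Σ_t A[v_t][v_{t+1}]. For example, for (i, j) = (0, 1) we minimise over 2 possible intermediate vertex sequences; the minimum is 13, attained along the walk 0 → 0 → 1.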